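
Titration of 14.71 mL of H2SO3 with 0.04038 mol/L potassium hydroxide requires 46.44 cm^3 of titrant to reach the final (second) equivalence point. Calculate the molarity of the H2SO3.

0.0637 M

n(KOH) = 0.04038 x 0.04644 = 0.001875 mol.
At the final (second) equivalence point, 2 mol OH^- react per mol H2SO3, so n(H2SO3) = 0.001875 / 2 = 0.0009376 mol.
[H2SO3] = 0.0009376 / 0.01471 L = 0.0637 M.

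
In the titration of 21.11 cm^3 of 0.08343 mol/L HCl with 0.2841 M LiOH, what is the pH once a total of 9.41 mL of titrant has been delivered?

n(acid) = 0.08343 x 0.02111 = 0.001761 mol; n(LiOH) added = 0.2841 x 0.009410 = 0.002673 mol.
Base is in excess by 0.002673 - 0.001761 = 0.0009122 mol in a total volume of 0.03052 L.
[OH^-] = 0.0009122/0.03052 = 0.02989 M, so pOH = 1.52 and pH = 14.00 - 1.52 = 12.48.

12.48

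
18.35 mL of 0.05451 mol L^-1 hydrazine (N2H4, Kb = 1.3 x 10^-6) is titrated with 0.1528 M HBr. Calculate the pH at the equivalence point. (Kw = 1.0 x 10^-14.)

4.75

n(N2H4) = 0.05451 x 0.01835 = 0.001000 mol; V(HBr) at equivalence = 0.001000/0.1528 = 0.006546 L.
At equivalence the base is fully converted to N2H5+; total volume = 0.02490 L, so [N2H5+] = 0.001000/0.02490 = 0.04018 M.
Ka(N2H5+) = Kw/Kb = 1.0e-14 / 1.3 x 10^-6 = 7.69e-9.
[H^+] = sqrt(Ka x [N2H5+]) = sqrt(7.69e-9 x 0.04018) = 1.76e-5 M.
pH = -log(1.76e-5) = 4.75.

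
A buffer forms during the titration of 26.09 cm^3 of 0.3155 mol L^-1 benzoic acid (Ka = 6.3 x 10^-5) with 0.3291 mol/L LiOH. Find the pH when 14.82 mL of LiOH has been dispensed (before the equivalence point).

Initial n(C6H5COOH) = 0.3155 x 0.02609 = 0.008231 mol.
n(LiOH) added = 0.3291 x 0.01482 = 0.004877 mol, converting that many moles of C6H5COOH to C6H5COO-.
Remaining n(C6H5COOH) = 0.003354 mol; n(C6H5COO-) = 0.004877 mol.
By Henderson-Hasselbalch, pH = pKa + log([A^-]/[HA]) = 4.20 + log(0.004877/0.003354) = 4.20 + (+0.16) = 4.36.

4.36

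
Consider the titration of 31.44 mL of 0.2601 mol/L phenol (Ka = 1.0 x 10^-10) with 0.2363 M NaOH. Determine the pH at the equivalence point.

11.55

n(C6H5OH) = 0.2601 x 0.03144 = 0.008178 mol; V(NaOH) at equivalence = 0.008178/0.2363 = 0.03461 L.
At equivalence all the acid is converted to C6H5O-; total volume = 0.03144 + 0.03461 = 0.06605 L, so [C6H5O-] = 0.008178/0.06605 = 0.1238 M.
Kb = Kw/Ka = 1.0e-14 / 1.0 x 10^-10 = 0.000100.
[OH^-] = sqrt(Kb x [C6H5O-]) = sqrt(0.000100 x 0.1238) = 0.00352 M.
pOH = 2.45, so pH = 14.00 - 2.45 = 11.55.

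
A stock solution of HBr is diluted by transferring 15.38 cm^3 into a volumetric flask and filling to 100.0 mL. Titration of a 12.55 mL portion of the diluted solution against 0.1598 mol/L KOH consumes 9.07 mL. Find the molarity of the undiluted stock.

n(KOH) = 0.1598 x 0.009070 = 0.001449 mol.
n(HBr) in the aliquot = 0.001449 mol.
[diluted HBr] = 0.001449 / 0.01255 = 0.1155 M.
Dilution factor = 100.0/15.38 = 6.502, so [stock] = 0.1155 x 6.502 = 0.751 M.

0.751 M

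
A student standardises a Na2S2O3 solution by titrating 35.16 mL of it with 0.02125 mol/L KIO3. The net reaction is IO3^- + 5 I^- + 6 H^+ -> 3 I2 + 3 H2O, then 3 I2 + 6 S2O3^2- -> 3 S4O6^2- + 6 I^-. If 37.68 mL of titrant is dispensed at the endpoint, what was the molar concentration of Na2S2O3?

0.137 M

n(KIO3) = 0.02125 x 0.03768 = 0.0008007 mol.
From the balanced equation, 1 mol KIO3 reacts with 6 mol Na2S2O3, so n(Na2S2O3) = 0.0008007 x 6/1 = 0.004804 mol.
[Na2S2O3] = 0.004804 / 0.03516 L = 0.137 M.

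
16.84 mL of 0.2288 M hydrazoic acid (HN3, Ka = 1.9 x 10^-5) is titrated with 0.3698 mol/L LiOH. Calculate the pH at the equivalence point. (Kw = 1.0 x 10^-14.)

n(HN3) = 0.2288 x 0.01684 = 0.003853 mol; V(LiOH) at equivalence = 0.003853/0.3698 = 0.01042 L.
At equivalence all the acid is converted to N3-; total volume = 0.01684 + 0.01042 = 0.02726 L, so [N3-] = 0.003853/0.02726 = 0.1413 M.
Kb = Kw/Ka = 1.0e-14 / 1.9 x 10^-5 = 5.26e-10.
[OH^-] = sqrt(Kb x [N3-]) = sqrt(5.26e-10 x 0.1413) = 8.63e-6 M.
pOH = 5.06, so pH = 14.00 - 5.06 = 8.94.

8.94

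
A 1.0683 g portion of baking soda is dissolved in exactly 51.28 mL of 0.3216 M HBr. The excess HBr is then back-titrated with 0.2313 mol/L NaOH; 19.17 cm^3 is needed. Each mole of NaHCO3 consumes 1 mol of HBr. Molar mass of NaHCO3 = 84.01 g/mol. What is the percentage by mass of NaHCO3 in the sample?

94.8%

Total n(HBr) added = 0.3216 x 0.05128 = 0.01649 mol.
n(NaOH) used = 0.2313 x 0.01917 = 0.004434 mol, which equals the excess n(HBr).
So n(HBr) consumed by the sample = 0.01649 - 0.004434 = 0.01206 mol.
n(NaHCO3) = 0.01206 / 1 = 0.01206 mol.
mass NaHCO3 = 0.01206 x 84.01 = 1.013 g, so %NaHCO3 = 1.013/1.0683 x 100 = 94.8%.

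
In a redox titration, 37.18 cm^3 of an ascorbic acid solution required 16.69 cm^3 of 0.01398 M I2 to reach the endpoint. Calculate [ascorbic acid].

0.00628 M

n(I2) = 0.01398 x 0.01669 = 0.0002333 mol.
From the balanced equation, 1 mol I2 reacts with 1 mol ascorbic acid, so n(ascorbic acid) = 0.0002333 x 1/1 = 0.0002333 mol.
[ascorbic acid] = 0.0002333 / 0.03718 L = 0.00628 M.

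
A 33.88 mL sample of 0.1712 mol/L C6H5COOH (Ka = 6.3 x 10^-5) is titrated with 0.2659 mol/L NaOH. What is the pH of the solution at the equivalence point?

8.61

n(C6H5COOH) = 0.1712 x 0.03388 = 0.005800 mol; V(NaOH) at equivalence = 0.005800/0.2659 = 0.02181 L.
At equivalence all the acid is converted to C6H5COO-; total volume = 0.03388 + 0.02181 = 0.05569 L, so [C6H5COO-] = 0.005800/0.05569 = 0.1041 M.
Kb = Kw/Ka = 1.0e-14 / 6.3 x 10^-5 = 1.59e-10.
[OH^-] = sqrt(Kb x [C6H5COO-]) = sqrt(1.59e-10 x 0.1041) = 4.07e-6 M.
pOH = 5.39, so pH = 14.00 - 5.39 = 8.61.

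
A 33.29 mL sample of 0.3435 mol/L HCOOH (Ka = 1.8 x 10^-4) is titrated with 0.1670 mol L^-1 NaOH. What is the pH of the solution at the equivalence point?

n(HCOOH) = 0.3435 x 0.03329 = 0.01144 mol; V(NaOH) at equivalence = 0.01144/0.1670 = 0.06847 L.
At equivalence all the acid is converted to HCOO-; total volume = 0.03329 + 0.06847 = 0.1018 L, so [HCOO-] = 0.01144/0.1018 = 0.1124 M.
Kb = Kw/Ka = 1.0e-14 / 1.8 x 10^-4 = 5.56e-11.
[OH^-] = sqrt(Kb x [HCOO-]) = sqrt(5.56e-11 x 0.1124) = 2.50e-6 M.
pOH = 5.60, so pH = 14.00 - 5.60 = 8.40.

8.40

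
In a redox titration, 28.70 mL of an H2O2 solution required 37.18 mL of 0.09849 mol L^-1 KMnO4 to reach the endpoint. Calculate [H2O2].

n(KMnO4) = 0.09849 x 0.03718 = 0.003662 mol.
From the balanced equation, 2 mol KMnO4 reacts with 5 mol H2O2, so n(H2O2) = 0.003662 x 5/2 = 0.009155 mol.
[H2O2] = 0.009155 / 0.02870 L = 0.319 M.

0.319 M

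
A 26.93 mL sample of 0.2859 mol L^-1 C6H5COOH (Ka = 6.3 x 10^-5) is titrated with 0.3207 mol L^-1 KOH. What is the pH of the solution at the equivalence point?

n(C6H5COOH) = 0.2859 x 0.02693 = 0.007699 mol; V(KOH) at equivalence = 0.007699/0.3207 = 0.02401 L.
At equivalence all the acid is converted to C6H5COO-; total volume = 0.02693 + 0.02401 = 0.05094 L, so [C6H5COO-] = 0.007699/0.05094 = 0.1512 M.
Kb = Kw/Ka = 1.0e-14 / 6.3 x 10^-5 = 1.59e-10.
[OH^-] = sqrt(Kb x [C6H5COO-]) = sqrt(1.59e-10 x 0.1512) = 4.90e-6 M.
pOH = 5.31, so pH = 14.00 - 5.31 = 8.69.

8.69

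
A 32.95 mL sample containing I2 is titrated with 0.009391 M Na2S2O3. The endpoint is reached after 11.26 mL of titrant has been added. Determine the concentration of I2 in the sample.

0.00160 M

n(Na2S2O3) = 0.009391 x 0.01126 = 0.0001057 mol.
From the balanced equation, 2 mol Na2S2O3 reacts with 1 mol I2, so n(I2) = 0.0001057 x 1/2 = 5.287e-5 mol.
[I2] = 5.287e-5 / 0.03295 L = 0.00160 M.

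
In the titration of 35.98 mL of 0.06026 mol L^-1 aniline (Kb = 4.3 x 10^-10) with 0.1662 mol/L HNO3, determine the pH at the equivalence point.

2.99

n(C6H5NH2) = 0.06026 x 0.03598 = 0.002168 mol; V(HNO3) at equivalence = 0.002168/0.1662 = 0.01305 L.
At equivalence the base is fully converted to C6H5NH3+; total volume = 0.04903 L, so [C6H5NH3+] = 0.002168/0.04903 = 0.04423 M.
Ka(C6H5NH3+) = Kw/Kb = 1.0e-14 / 4.3 x 10^-10 = 2.33e-5.
[H^+] = sqrt(Ka x [C6H5NH3+]) = sqrt(2.33e-5 x 0.04423) = 0.00101 M.
pH = -log(0.00101) = 2.99.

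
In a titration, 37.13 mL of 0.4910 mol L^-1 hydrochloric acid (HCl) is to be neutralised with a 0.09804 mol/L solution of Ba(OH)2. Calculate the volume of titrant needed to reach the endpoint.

93.0 mL

n(HCl) = 0.4910 mol/L x 0.03713 L = 0.01823 mol.
The neutralisation is 2 HCl : 1 Ba(OH)2, so n(Ba(OH)2) = 0.01823 x 1/2 = 0.009115 mol.
V(Ba(OH)2) = 0.009115 / 0.09804 = 0.09298 L = 93.0 mL.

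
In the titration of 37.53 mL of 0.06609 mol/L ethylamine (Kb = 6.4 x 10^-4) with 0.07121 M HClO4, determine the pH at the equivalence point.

6.14

n(C2H5NH2) = 0.06609 x 0.03753 = 0.002480 mol; V(HClO4) at equivalence = 0.002480/0.07121 = 0.03483 L.
At equivalence the base is fully converted to C2H5NH3+; total volume = 0.07236 L, so [C2H5NH3+] = 0.002480/0.07236 = 0.03428 M.
Ka(C2H5NH3+) = Kw/Kb = 1.0e-14 / 6.4 x 10^-4 = 1.56e-11.
[H^+] = sqrt(Ka x [C2H5NH3+]) = sqrt(1.56e-11 x 0.03428) = 7.32e-7 M.
pH = -log(7.32e-7) = 6.14.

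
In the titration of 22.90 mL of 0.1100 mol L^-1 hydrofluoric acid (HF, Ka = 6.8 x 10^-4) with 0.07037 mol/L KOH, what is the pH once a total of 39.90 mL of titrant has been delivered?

11.66

n(acid) = 0.1100 x 0.02290 = 0.002519 mol; n(KOH) added = 0.07037 x 0.03990 = 0.002808 mol.
Base is in excess by 0.002808 - 0.002519 = 0.0002888 mol in a total volume of 0.06280 L.
[OH^-] = 0.0002888/0.06280 = 0.004598 M, so pOH = 2.34 and pH = 14.00 - 2.34 = 11.66.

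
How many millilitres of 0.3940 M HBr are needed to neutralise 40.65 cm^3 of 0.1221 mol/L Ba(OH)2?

25.2 mL

n(Ba(OH)2) = 0.1221 mol/L x 0.04065 L = 0.004963 mol.
The neutralisation is 1 Ba(OH)2 : 2 HBr, so n(HBr) = 0.004963 x 2/1 = 0.009927 mol.
V(HBr) = 0.009927 / 0.3940 = 0.02519 L = 25.2 mL.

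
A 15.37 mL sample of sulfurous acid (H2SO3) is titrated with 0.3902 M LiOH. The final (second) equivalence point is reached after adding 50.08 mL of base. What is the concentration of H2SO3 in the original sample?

n(LiOH) = 0.3902 x 0.05008 = 0.01954 mol.
At the final (second) equivalence point, 2 mol OH^- react per mol H2SO3, so n(H2SO3) = 0.01954 / 2 = 0.009771 mol.
[H2SO3] = 0.009771 / 0.01537 L = 0.636 M.

0.636 M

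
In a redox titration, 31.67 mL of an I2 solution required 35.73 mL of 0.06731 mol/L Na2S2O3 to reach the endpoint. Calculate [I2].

n(Na2S2O3) = 0.06731 x 0.03573 = 0.002405 mol.
From the balanced equation, 2 mol Na2S2O3 reacts with 1 mol I2, so n(I2) = 0.002405 x 1/2 = 0.001202 mol.
[I2] = 0.001202 / 0.03167 L = 0.0380 M.

0.0380 M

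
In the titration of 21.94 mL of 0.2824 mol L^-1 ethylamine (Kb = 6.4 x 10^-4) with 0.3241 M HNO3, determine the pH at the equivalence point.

n(C2H5NH2) = 0.2824 x 0.02194 = 0.006196 mol; V(HNO3) at equivalence = 0.006196/0.3241 = 0.01912 L.
At equivalence the base is fully converted to C2H5NH3+; total volume = 0.04106 L, so [C2H5NH3+] = 0.006196/0.04106 = 0.1509 M.
Ka(C2H5NH3+) = Kw/Kb = 1.0e-14 / 6.4 x 10^-4 = 1.56e-11.
[H^+] = sqrt(Ka x [C2H5NH3+]) = sqrt(1.56e-11 x 0.1509) = 1.54e-6 M.
pH = -log(1.54e-6) = 5.81.

5.81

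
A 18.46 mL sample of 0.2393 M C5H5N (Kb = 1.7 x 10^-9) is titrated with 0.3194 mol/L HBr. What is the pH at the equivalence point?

n(C5H5N) = 0.2393 x 0.01846 = 0.004417 mol; V(HBr) at equivalence = 0.004417/0.3194 = 0.01383 L.
At equivalence the base is fully converted to C5H5NH+; total volume = 0.03229 L, so [C5H5NH+] = 0.004417/0.03229 = 0.1368 M.
Ka(C5H5NH+) = Kw/Kb = 1.0e-14 / 1.7 x 10^-9 = 5.88e-6.
[H^+] = sqrt(Ka x [C5H5NH+]) = sqrt(5.88e-6 x 0.1368) = 0.000897 M.
pH = -log(0.000897) = 3.05.

3.05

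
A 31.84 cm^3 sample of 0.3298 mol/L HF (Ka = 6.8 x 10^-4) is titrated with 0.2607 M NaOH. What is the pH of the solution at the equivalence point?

8.17

n(HF) = 0.3298 x 0.03184 = 0.01050 mol; V(NaOH) at equivalence = 0.01050/0.2607 = 0.04028 L.
At equivalence all the acid is converted to F-; total volume = 0.03184 + 0.04028 = 0.07212 L, so [F-] = 0.01050/0.07212 = 0.1456 M.
Kb = Kw/Ka = 1.0e-14 / 6.8 x 10^-4 = 1.47e-11.
[OH^-] = sqrt(Kb x [F-]) = sqrt(1.47e-11 x 0.1456) = 1.46e-6 M.
pOH = 5.83, so pH = 14.00 - 5.83 = 8.17.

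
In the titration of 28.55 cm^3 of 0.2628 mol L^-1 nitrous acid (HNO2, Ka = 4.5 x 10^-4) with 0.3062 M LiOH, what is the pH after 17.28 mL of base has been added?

3.73

Initial n(HNO2) = 0.2628 x 0.02855 = 0.007503 mol.
n(LiOH) added = 0.3062 x 0.01728 = 0.005291 mol, converting that many moles of HNO2 to NO2-.
Remaining n(HNO2) = 0.002212 mol; n(NO2-) = 0.005291 mol.
By Henderson-Hasselbalch, pH = pKa + log([A^-]/[HA]) = 3.35 + log(0.005291/0.002212) = 3.35 + (+0.38) = 3.73.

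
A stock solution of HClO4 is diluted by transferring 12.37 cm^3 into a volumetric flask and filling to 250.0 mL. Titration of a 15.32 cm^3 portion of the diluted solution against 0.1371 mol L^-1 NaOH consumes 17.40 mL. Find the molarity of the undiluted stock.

3.15 M

n(NaOH) = 0.1371 x 0.01740 = 0.002386 mol.
n(HClO4) in the aliquot = 0.002386 mol.
[diluted HClO4] = 0.002386 / 0.01532 = 0.1557 M.
Dilution factor = 250.0/12.37 = 20.21, so [stock] = 0.1557 x 20.21 = 3.15 M.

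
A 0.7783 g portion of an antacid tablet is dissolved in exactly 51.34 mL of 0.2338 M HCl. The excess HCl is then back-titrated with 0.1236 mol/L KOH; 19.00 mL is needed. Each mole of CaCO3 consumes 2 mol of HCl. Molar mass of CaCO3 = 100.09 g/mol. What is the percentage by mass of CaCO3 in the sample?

Total n(HCl) added = 0.2338 x 0.05134 = 0.01200 mol.
n(KOH) used = 0.1236 x 0.01900 = 0.002348 mol, which equals the excess n(HCl).
So n(HCl) consumed by the sample = 0.01200 - 0.002348 = 0.009655 mol.
n(CaCO3) = 0.009655 / 2 = 0.004827 mol.
mass CaCO3 = 0.004827 x 100.09 = 0.4832 g, so %CaCO3 = 0.4832/0.7783 x 100 = 62.1%.

62.1%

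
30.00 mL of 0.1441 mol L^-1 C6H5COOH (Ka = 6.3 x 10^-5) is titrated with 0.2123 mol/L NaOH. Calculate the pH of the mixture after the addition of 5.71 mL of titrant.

3.79

Initial n(C6H5COOH) = 0.1441 x 0.03000 = 0.004323 mol.
n(NaOH) added = 0.2123 x 0.005710 = 0.001212 mol, converting that many moles of C6H5COOH to C6H5COO-.
Remaining n(C6H5COOH) = 0.003111 mol; n(C6H5COO-) = 0.001212 mol.
By Henderson-Hasselbalch, pH = pKa + log([A^-]/[HA]) = 4.20 + log(0.001212/0.003111) = 4.20 + (-0.41) = 3.79.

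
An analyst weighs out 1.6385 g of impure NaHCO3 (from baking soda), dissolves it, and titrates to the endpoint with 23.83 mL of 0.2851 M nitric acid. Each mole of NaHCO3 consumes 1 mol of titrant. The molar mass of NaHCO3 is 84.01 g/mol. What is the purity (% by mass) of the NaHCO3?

34.8%

n(HNO3) = 0.2851 x 0.02383 = 0.006794 mol.
n(NaHCO3) = 0.006794 / 1 = 0.006794 mol.
mass of NaHCO3 = 0.006794 x 84.01 = 0.5708 g.
% purity = 0.5708 / 1.6385 x 100 = 34.8%.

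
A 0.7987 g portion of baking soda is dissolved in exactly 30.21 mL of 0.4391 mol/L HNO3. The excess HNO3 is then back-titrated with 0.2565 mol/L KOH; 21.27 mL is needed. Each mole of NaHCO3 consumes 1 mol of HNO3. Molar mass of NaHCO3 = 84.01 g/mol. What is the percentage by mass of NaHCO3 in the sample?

Total n(HNO3) added = 0.4391 x 0.03021 = 0.01327 mol.
n(KOH) used = 0.2565 x 0.02127 = 0.005456 mol, which equals the excess n(HNO3).
So n(HNO3) consumed by the sample = 0.01327 - 0.005456 = 0.007809 mol.
n(NaHCO3) = 0.007809 / 1 = 0.007809 mol.
mass NaHCO3 = 0.007809 x 84.01 = 0.6561 g, so %NaHCO3 = 0.6561/0.7987 x 100 = 82.1%.

82.1%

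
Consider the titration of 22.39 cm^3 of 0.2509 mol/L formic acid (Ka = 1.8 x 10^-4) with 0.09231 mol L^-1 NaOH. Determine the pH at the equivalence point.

8.29

n(HCOOH) = 0.2509 x 0.02239 = 0.005618 mol; V(NaOH) at equivalence = 0.005618/0.09231 = 0.06086 L.
At equivalence all the acid is converted to HCOO-; total volume = 0.02239 + 0.06086 = 0.08325 L, so [HCOO-] = 0.005618/0.08325 = 0.06748 M.
Kb = Kw/Ka = 1.0e-14 / 1.8 x 10^-4 = 5.56e-11.
[OH^-] = sqrt(Kb x [HCOO-]) = sqrt(5.56e-11 x 0.06748) = 1.94e-6 M.
pOH = 5.71, so pH = 14.00 - 5.71 = 8.29.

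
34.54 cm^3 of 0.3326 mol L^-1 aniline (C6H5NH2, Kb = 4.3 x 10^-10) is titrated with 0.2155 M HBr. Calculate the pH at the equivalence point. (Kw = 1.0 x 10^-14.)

2.76

n(C6H5NH2) = 0.3326 x 0.03454 = 0.01149 mol; V(HBr) at equivalence = 0.01149/0.2155 = 0.05331 L.
At equivalence the base is fully converted to C6H5NH3+; total volume = 0.08785 L, so [C6H5NH3+] = 0.01149/0.08785 = 0.1308 M.
Ka(C6H5NH3+) = Kw/Kb = 1.0e-14 / 4.3 x 10^-10 = 2.33e-5.
[H^+] = sqrt(Ka x [C6H5NH3+]) = sqrt(2.33e-5 x 0.1308) = 0.00174 M.
pH = -log(0.00174) = 2.76.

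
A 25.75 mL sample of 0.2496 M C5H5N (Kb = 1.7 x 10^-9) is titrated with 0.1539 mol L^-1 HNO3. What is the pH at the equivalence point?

3.13

n(C5H5N) = 0.2496 x 0.02575 = 0.006427 mol; V(HNO3) at equivalence = 0.006427/0.1539 = 0.04176 L.
At equivalence the base is fully converted to C5H5NH+; total volume = 0.06751 L, so [C5H5NH+] = 0.006427/0.06751 = 0.09520 M.
Ka(C5H5NH+) = Kw/Kb = 1.0e-14 / 1.7 x 10^-9 = 5.88e-6.
[H^+] = sqrt(Ka x [C5H5NH+]) = sqrt(5.88e-6 x 0.09520) = 0.000748 M.
pH = -log(0.000748) = 3.13.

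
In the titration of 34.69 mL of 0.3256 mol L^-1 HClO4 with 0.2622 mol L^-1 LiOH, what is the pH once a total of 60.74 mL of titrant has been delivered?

12.69

n(acid) = 0.3256 x 0.03469 = 0.01130 mol; n(LiOH) added = 0.2622 x 0.06074 = 0.01593 mol.
Base is in excess by 0.01593 - 0.01130 = 0.004631 mol in a total volume of 0.09543 L.
[OH^-] = 0.004631/0.09543 = 0.04853 M, so pOH = 1.31 and pH = 14.00 - 1.31 = 12.69.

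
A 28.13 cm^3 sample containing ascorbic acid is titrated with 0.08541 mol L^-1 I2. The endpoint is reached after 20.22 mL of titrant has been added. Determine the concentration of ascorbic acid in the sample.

0.0614 M

n(I2) = 0.08541 x 0.02022 = 0.001727 mol.
From the balanced equation, 1 mol I2 reacts with 1 mol ascorbic acid, so n(ascorbic acid) = 0.001727 x 1/1 = 0.001727 mol.
[ascorbic acid] = 0.001727 / 0.02813 L = 0.0614 M.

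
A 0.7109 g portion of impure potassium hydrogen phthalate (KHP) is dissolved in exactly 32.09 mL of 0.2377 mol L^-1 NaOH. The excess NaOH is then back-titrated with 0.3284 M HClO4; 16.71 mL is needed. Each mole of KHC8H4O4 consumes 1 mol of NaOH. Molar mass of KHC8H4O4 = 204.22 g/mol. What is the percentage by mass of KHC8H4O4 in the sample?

Total n(NaOH) added = 0.2377 x 0.03209 = 0.007628 mol.
n(HClO4) used = 0.3284 x 0.01671 = 0.005488 mol, which equals the excess n(NaOH).
So n(NaOH) consumed by the sample = 0.007628 - 0.005488 = 0.002140 mol.
n(KHC8H4O4) = 0.002140 / 1 = 0.002140 mol.
mass KHC8H4O4 = 0.002140 x 204.22 = 0.4371 g, so %KHC8H4O4 = 0.4371/0.7109 x 100 = 61.5%.

61.5%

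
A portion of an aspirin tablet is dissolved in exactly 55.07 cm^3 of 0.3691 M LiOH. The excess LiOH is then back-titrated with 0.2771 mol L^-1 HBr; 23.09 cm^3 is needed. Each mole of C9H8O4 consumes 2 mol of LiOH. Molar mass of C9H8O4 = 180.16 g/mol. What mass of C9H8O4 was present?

Total n(LiOH) added = 0.3691 x 0.05507 = 0.02033 mol.
n(HBr) used = 0.2771 x 0.02309 = 0.006398 mol, which equals the excess n(LiOH).
So n(LiOH) consumed by the sample = 0.02033 - 0.006398 = 0.01393 mol.
n(C9H8O4) = 0.01393 / 2 = 0.006964 mol.
mass = 0.006964 mol x 180.16 g/mol = 1.25 g.

1.25 g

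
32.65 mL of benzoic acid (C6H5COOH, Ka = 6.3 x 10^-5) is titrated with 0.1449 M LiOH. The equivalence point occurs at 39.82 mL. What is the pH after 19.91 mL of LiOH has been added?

4.20

19.91 mL is exactly half the equivalence volume (39.82/2), i.e. the half-equivalence point.
There, n(HA) = n(A^-), so pH = pKa = -log(6.3 x 10^-5) = 4.20.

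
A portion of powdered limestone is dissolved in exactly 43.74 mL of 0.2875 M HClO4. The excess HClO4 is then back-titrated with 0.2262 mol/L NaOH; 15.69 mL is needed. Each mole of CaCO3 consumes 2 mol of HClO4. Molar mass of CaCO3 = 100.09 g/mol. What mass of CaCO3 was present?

Total n(HClO4) added = 0.2875 x 0.04374 = 0.01258 mol.
n(NaOH) used = 0.2262 x 0.01569 = 0.003549 mol, which equals the excess n(HClO4).
So n(HClO4) consumed by the sample = 0.01258 - 0.003549 = 0.009026 mol.
n(CaCO3) = 0.009026 / 2 = 0.004513 mol.
mass = 0.004513 mol x 100.09 g/mol = 0.452 g.

0.452 g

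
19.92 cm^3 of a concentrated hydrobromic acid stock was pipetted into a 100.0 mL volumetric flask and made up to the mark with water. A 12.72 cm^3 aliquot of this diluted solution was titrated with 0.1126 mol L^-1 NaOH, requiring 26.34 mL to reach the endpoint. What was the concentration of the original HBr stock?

n(NaOH) = 0.1126 x 0.02634 = 0.002966 mol.
n(HBr) in the aliquot = 0.002966 mol.
[diluted HBr] = 0.002966 / 0.01272 = 0.2332 M.
Dilution factor = 100.0/19.92 = 5.020, so [stock] = 0.2332 x 5.020 = 1.17 M.

1.17 M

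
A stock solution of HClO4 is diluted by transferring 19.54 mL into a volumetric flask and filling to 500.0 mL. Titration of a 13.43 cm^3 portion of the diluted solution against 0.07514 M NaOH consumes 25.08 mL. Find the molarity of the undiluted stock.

n(NaOH) = 0.07514 x 0.02508 = 0.001885 mol.
n(HClO4) in the aliquot = 0.001885 mol.
[diluted HClO4] = 0.001885 / 0.01343 = 0.1403 M.
Dilution factor = 500.0/19.54 = 25.59, so [stock] = 0.1403 x 25.59 = 3.59 M.

3.59 M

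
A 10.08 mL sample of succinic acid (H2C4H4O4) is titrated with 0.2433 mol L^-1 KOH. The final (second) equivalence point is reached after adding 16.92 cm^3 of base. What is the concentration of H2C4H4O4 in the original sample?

0.204 M

n(KOH) = 0.2433 x 0.01692 = 0.004117 mol.
At the final (second) equivalence point, 2 mol OH^- react per mol H2C4H4O4, so n(H2C4H4O4) = 0.004117 / 2 = 0.002058 mol.
[H2C4H4O4] = 0.002058 / 0.01008 L = 0.204 M.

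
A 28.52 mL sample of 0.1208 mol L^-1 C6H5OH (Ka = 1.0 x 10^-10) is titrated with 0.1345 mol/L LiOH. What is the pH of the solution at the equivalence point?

n(C6H5OH) = 0.1208 x 0.02852 = 0.003445 mol; V(LiOH) at equivalence = 0.003445/0.1345 = 0.02561 L.
At equivalence all the acid is converted to C6H5O-; total volume = 0.02852 + 0.02561 = 0.05413 L, so [C6H5O-] = 0.003445/0.05413 = 0.06364 M.
Kb = Kw/Ka = 1.0e-14 / 1.0 x 10^-10 = 0.000100.
[OH^-] = sqrt(Kb x [C6H5O-]) = sqrt(0.000100 x 0.06364) = 0.00252 M.
pOH = 2.60, so pH = 14.00 - 2.60 = 11.40.

11.40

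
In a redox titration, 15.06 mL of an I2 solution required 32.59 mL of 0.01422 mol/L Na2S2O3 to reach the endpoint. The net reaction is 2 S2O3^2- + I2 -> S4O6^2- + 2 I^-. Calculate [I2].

n(Na2S2O3) = 0.01422 x 0.03259 = 0.0004634 mol.
From the balanced equation, 2 mol Na2S2O3 reacts with 1 mol I2, so n(I2) = 0.0004634 x 1/2 = 0.0002317 mol.
[I2] = 0.0002317 / 0.01506 L = 0.0154 M.

0.0154 M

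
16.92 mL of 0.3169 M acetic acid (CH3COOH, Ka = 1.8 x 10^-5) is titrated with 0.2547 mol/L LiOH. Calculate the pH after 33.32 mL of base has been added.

n(acid) = 0.3169 x 0.01692 = 0.005362 mol; n(LiOH) added = 0.2547 x 0.03332 = 0.008487 mol.
Base is in excess by 0.008487 - 0.005362 = 0.003125 mol in a total volume of 0.05024 L.
[OH^-] = 0.003125/0.05024 = 0.06219 M, so pOH = 1.21 and pH = 14.00 - 1.21 = 12.79.

12.79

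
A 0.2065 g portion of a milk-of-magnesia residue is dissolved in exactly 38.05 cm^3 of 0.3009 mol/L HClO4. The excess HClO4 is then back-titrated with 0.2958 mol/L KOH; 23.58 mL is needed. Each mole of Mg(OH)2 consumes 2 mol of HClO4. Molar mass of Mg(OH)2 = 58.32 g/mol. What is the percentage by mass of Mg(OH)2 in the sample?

63.2%

Total n(HClO4) added = 0.3009 x 0.03805 = 0.01145 mol.
n(KOH) used = 0.2958 x 0.02358 = 0.006975 mol, which equals the excess n(HClO4).
So n(HClO4) consumed by the sample = 0.01145 - 0.006975 = 0.004474 mol.
n(Mg(OH)2) = 0.004474 / 2 = 0.002237 mol.
mass Mg(OH)2 = 0.002237 x 58.32 = 0.1305 g, so %Mg(OH)2 = 0.1305/0.2065 x 100 = 63.2%.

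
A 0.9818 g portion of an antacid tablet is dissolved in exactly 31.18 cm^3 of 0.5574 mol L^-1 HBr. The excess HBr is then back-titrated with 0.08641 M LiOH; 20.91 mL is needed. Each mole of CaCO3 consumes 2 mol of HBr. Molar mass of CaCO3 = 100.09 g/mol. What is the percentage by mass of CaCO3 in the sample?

Total n(HBr) added = 0.5574 x 0.03118 = 0.01738 mol.
n(LiOH) used = 0.08641 x 0.02091 = 0.001807 mol, which equals the excess n(HBr).
So n(HBr) consumed by the sample = 0.01738 - 0.001807 = 0.01557 mol.
n(CaCO3) = 0.01557 / 2 = 0.007786 mol.
mass CaCO3 = 0.007786 x 100.09 = 0.7793 g, so %CaCO3 = 0.7793/0.9818 x 100 = 79.4%.

79.4%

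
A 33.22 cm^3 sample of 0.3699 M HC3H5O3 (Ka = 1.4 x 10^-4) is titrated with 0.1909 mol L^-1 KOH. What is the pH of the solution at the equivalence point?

n(HC3H5O3) = 0.3699 x 0.03322 = 0.01229 mol; V(KOH) at equivalence = 0.01229/0.1909 = 0.06437 L.
At equivalence all the acid is converted to C3H5O3-; total volume = 0.03322 + 0.06437 = 0.09759 L, so [C3H5O3-] = 0.01229/0.09759 = 0.1259 M.
Kb = Kw/Ka = 1.0e-14 / 1.4 x 10^-4 = 7.14e-11.
[OH^-] = sqrt(Kb x [C3H5O3-]) = sqrt(7.14e-11 x 0.1259) = 3.00e-6 M.
pOH = 5.52, so pH = 14.00 - 5.52 = 8.48.

8.48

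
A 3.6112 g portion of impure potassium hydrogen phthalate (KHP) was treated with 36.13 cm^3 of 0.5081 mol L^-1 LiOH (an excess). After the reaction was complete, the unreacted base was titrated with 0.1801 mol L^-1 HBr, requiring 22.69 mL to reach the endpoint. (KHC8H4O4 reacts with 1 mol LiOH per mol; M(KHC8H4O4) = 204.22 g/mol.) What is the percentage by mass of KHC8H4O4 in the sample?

Total n(LiOH) added = 0.5081 x 0.03613 = 0.01836 mol.
n(HBr) used = 0.1801 x 0.02269 = 0.004086 mol, which equals the excess n(LiOH).
So n(LiOH) consumed by the sample = 0.01836 - 0.004086 = 0.01427 mol.
n(KHC8H4O4) = 0.01427 / 1 = 0.01427 mol.
mass KHC8H4O4 = 0.01427 x 204.22 = 2.914 g, so %KHC8H4O4 = 2.914/3.6112 x 100 = 80.7%.

80.7%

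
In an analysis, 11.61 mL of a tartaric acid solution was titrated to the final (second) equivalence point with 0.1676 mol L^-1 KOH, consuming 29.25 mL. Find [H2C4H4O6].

0.211 M

n(KOH) = 0.1676 x 0.02925 = 0.004902 mol.
At the final (second) equivalence point, 2 mol OH^- react per mol H2C4H4O6, so n(H2C4H4O6) = 0.004902 / 2 = 0.002451 mol.
[H2C4H4O6] = 0.002451 / 0.01161 L = 0.211 M.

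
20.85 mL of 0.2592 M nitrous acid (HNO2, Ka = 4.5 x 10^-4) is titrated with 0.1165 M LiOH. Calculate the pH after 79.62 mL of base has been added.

n(acid) = 0.2592 x 0.02085 = 0.005404 mol; n(LiOH) added = 0.1165 x 0.07962 = 0.009276 mol.
Base is in excess by 0.009276 - 0.005404 = 0.003871 mol in a total volume of 0.1005 L.
[OH^-] = 0.003871/0.1005 = 0.03853 M, so pOH = 1.41 and pH = 14.00 - 1.41 = 12.59.

12.59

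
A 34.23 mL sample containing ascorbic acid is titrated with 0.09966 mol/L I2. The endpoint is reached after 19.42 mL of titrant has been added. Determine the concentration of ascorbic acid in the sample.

n(I2) = 0.09966 x 0.01942 = 0.001935 mol.
From the balanced equation, 1 mol I2 reacts with 1 mol ascorbic acid, so n(ascorbic acid) = 0.001935 x 1/1 = 0.001935 mol.
[ascorbic acid] = 0.001935 / 0.03423 L = 0.0565 M.

0.0565 M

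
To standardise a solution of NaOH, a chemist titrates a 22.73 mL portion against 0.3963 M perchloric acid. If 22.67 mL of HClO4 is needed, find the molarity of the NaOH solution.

0.395 M

n(HClO4) delivered = 0.3963 x 0.02267 = 0.008984 mol.
For a 1:1 reaction, n(NaOH) = 0.008984 mol.
[NaOH] = 0.008984 mol / 0.02273 L = 0.395 M.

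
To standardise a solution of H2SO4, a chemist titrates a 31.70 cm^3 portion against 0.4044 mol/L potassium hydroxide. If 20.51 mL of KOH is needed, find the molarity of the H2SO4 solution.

n(KOH) delivered = 0.4044 x 0.02051 = 0.008294 mol.
The reaction is 1 H2SO4 + 2 KOH, so n(H2SO4) = 0.008294 x 1/2 = 0.004147 mol.
[H2SO4] = 0.004147 mol / 0.03170 L = 0.131 M.

0.131 M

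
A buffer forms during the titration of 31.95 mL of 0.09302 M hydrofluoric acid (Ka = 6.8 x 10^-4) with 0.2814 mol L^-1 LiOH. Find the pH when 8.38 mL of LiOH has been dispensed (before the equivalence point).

3.75

Initial n(HF) = 0.09302 x 0.03195 = 0.002972 mol.
n(LiOH) added = 0.2814 x 0.008380 = 0.002358 mol, converting that many moles of HF to F-.
Remaining n(HF) = 0.0006139 mol; n(F-) = 0.002358 mol.
By Henderson-Hasselbalch, pH = pKa + log([A^-]/[HA]) = 3.17 + log(0.002358/0.0006139) = 3.17 + (+0.58) = 3.75.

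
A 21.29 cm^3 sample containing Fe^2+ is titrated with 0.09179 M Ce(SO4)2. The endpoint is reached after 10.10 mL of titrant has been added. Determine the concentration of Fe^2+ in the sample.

0.0435 M

n(Ce(SO4)2) = 0.09179 x 0.01010 = 0.0009271 mol.
From the balanced equation, 1 mol Ce(SO4)2 reacts with 1 mol Fe^2+, so n(Fe^2+) = 0.0009271 x 1/1 = 0.0009271 mol.
[Fe^2+] = 0.0009271 / 0.02129 L = 0.0435 M.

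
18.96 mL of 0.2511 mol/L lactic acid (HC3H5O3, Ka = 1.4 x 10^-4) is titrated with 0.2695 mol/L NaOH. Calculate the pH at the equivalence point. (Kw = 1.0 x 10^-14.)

8.48

n(HC3H5O3) = 0.2511 x 0.01896 = 0.004761 mol; V(NaOH) at equivalence = 0.004761/0.2695 = 0.01767 L.
At equivalence all the acid is converted to C3H5O3-; total volume = 0.01896 + 0.01767 = 0.03663 L, so [C3H5O3-] = 0.004761/0.03663 = 0.1300 M.
Kb = Kw/Ka = 1.0e-14 / 1.4 x 10^-4 = 7.14e-11.
[OH^-] = sqrt(Kb x [C3H5O3-]) = sqrt(7.14e-11 x 0.1300) = 3.05e-6 M.
pOH = 5.52, so pH = 14.00 - 5.52 = 8.48.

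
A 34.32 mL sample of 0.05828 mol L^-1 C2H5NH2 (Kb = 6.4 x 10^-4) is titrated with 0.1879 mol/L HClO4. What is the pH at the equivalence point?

n(C2H5NH2) = 0.05828 x 0.03432 = 0.002000 mol; V(HClO4) at equivalence = 0.002000/0.1879 = 0.01064 L.
At equivalence the base is fully converted to C2H5NH3+; total volume = 0.04496 L, so [C2H5NH3+] = 0.002000/0.04496 = 0.04448 M.
Ka(C2H5NH3+) = Kw/Kb = 1.0e-14 / 6.4 x 10^-4 = 1.56e-11.
[H^+] = sqrt(Ka x [C2H5NH3+]) = sqrt(1.56e-11 x 0.04448) = 8.34e-7 M.
pH = -log(8.34e-7) = 6.08.

6.08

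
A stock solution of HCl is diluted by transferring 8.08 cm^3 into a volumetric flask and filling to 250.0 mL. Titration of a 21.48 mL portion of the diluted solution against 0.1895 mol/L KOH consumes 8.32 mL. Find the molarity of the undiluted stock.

n(KOH) = 0.1895 x 0.008320 = 0.001577 mol.
n(HCl) in the aliquot = 0.001577 mol.
[diluted HCl] = 0.001577 / 0.02148 = 0.07340 M.
Dilution factor = 250.0/8.080 = 30.94, so [stock] = 0.07340 x 30.94 = 2.27 M.

2.27 M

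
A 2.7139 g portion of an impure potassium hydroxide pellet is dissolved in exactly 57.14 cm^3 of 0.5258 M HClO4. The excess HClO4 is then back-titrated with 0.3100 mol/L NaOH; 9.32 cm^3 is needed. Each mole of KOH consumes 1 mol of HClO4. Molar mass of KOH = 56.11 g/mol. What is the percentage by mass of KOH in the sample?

Total n(HClO4) added = 0.5258 x 0.05714 = 0.03004 mol.
n(NaOH) used = 0.3100 x 0.009320 = 0.002889 mol, which equals the excess n(HClO4).
So n(HClO4) consumed by the sample = 0.03004 - 0.002889 = 0.02716 mol.
n(KOH) = 0.02716 / 1 = 0.02716 mol.
mass KOH = 0.02716 x 56.11 = 1.524 g, so %KOH = 1.524/2.7139 x 100 = 56.1%.

56.1%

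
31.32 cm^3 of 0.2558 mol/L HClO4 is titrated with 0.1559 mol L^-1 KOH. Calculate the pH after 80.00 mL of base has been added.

12.60

n(acid) = 0.2558 x 0.03132 = 0.008012 mol; n(KOH) added = 0.1559 x 0.08000 = 0.01247 mol.
Base is in excess by 0.01247 - 0.008012 = 0.004460 mol in a total volume of 0.1113 L.
[OH^-] = 0.004460/0.1113 = 0.04007 M, so pOH = 1.40 and pH = 14.00 - 1.40 = 12.60.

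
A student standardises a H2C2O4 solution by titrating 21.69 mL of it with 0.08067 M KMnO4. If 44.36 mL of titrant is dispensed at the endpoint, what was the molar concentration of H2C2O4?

n(KMnO4) = 0.08067 x 0.04436 = 0.003579 mol.
From the balanced equation, 2 mol KMnO4 reacts with 5 mol H2C2O4, so n(H2C2O4) = 0.003579 x 5/2 = 0.008946 mol.
[H2C2O4] = 0.008946 / 0.02169 L = 0.412 M.

0.412 M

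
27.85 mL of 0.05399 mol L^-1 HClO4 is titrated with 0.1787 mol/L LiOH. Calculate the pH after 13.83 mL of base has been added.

12.37

n(acid) = 0.05399 x 0.02785 = 0.001504 mol; n(LiOH) added = 0.1787 x 0.01383 = 0.002471 mol.
Base is in excess by 0.002471 - 0.001504 = 0.0009678 mol in a total volume of 0.04168 L.
[OH^-] = 0.0009678/0.04168 = 0.02322 M, so pOH = 1.63 and pH = 14.00 - 1.63 = 12.37.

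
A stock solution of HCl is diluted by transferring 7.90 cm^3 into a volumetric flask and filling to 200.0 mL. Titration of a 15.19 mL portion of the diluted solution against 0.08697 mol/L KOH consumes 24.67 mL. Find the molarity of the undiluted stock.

3.58 M

n(KOH) = 0.08697 x 0.02467 = 0.002146 mol.
n(HCl) in the aliquot = 0.002146 mol.
[diluted HCl] = 0.002146 / 0.01519 = 0.1412 M.
Dilution factor = 200.0/7.900 = 25.32, so [stock] = 0.1412 x 25.32 = 3.58 M.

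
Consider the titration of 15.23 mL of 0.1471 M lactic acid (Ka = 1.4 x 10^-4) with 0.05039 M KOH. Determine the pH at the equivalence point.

n(HC3H5O3) = 0.1471 x 0.01523 = 0.002240 mol; V(KOH) at equivalence = 0.002240/0.05039 = 0.04446 L.
At equivalence all the acid is converted to C3H5O3-; total volume = 0.01523 + 0.04446 = 0.05969 L, so [C3H5O3-] = 0.002240/0.05969 = 0.03753 M.
Kb = Kw/Ka = 1.0e-14 / 1.4 x 10^-4 = 7.14e-11.
[OH^-] = sqrt(Kb x [C3H5O3-]) = sqrt(7.14e-11 x 0.03753) = 1.64e-6 M.
pOH = 5.79, so pH = 14.00 - 5.79 = 8.21.

8.21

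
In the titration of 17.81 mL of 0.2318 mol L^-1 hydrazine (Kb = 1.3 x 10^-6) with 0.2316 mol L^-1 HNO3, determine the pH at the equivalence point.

n(N2H4) = 0.2318 x 0.01781 = 0.004128 mol; V(HNO3) at equivalence = 0.004128/0.2316 = 0.01783 L.
At equivalence the base is fully converted to N2H5+; total volume = 0.03564 L, so [N2H5+] = 0.004128/0.03564 = 0.1158 M.
Ka(N2H5+) = Kw/Kb = 1.0e-14 / 1.3 x 10^-6 = 7.69e-9.
[H^+] = sqrt(Ka x [N2H5+]) = sqrt(7.69e-9 x 0.1158) = 2.99e-5 M.
pH = -log(2.99e-5) = 4.53.

4.53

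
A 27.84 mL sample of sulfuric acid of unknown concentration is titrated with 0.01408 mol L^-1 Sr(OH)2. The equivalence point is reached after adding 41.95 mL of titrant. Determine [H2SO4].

0.0212 M

n(Sr(OH)2) delivered = 0.01408 x 0.04195 = 0.0005907 mol.
For a 1:1 reaction, n(H2SO4) = 0.0005907 mol.
[H2SO4] = 0.0005907 mol / 0.02784 L = 0.0212 M.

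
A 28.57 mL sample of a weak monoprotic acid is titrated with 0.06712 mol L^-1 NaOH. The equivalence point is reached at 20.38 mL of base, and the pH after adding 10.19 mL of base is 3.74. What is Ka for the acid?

1.8 x 10^-4

10.19 mL is half of the equivalence volume, so this is the half-equivalence point where [HA] = [A^-].
At half-equivalence pH = pKa, so pKa = 3.74.
Ka = 10^(-3.74) = 1.8 x 10^-4.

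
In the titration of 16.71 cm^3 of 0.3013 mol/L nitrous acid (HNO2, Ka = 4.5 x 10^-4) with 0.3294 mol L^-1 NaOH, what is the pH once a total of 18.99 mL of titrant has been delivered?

n(acid) = 0.3013 x 0.01671 = 0.005035 mol; n(NaOH) added = 0.3294 x 0.01899 = 0.006255 mol.
Base is in excess by 0.006255 - 0.005035 = 0.001221 mol in a total volume of 0.03570 L.
[OH^-] = 0.001221/0.03570 = 0.03419 M, so pOH = 1.47 and pH = 14.00 - 1.47 = 12.53.

12.53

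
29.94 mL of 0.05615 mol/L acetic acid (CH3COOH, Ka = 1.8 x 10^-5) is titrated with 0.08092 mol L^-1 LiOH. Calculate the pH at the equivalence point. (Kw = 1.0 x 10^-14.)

n(CH3COOH) = 0.05615 x 0.02994 = 0.001681 mol; V(LiOH) at equivalence = 0.001681/0.08092 = 0.02078 L.
At equivalence all the acid is converted to CH3COO-; total volume = 0.02994 + 0.02078 = 0.05072 L, so [CH3COO-] = 0.001681/0.05072 = 0.03315 M.
Kb = Kw/Ka = 1.0e-14 / 1.8 x 10^-5 = 5.56e-10.
[OH^-] = sqrt(Kb x [CH3COO-]) = sqrt(5.56e-10 x 0.03315) = 4.29e-6 M.
pOH = 5.37, so pH = 14.00 - 5.37 = 8.63.

8.63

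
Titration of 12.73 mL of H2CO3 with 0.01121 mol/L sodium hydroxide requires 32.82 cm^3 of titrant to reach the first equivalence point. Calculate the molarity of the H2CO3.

n(NaOH) = 0.01121 x 0.03282 = 0.0003679 mol.
At the first equivalence point, 1 mol OH^- react per mol H2CO3, so n(H2CO3) = 0.0003679 / 1 = 0.0003679 mol.
[H2CO3] = 0.0003679 / 0.01273 L = 0.0289 M.

0.0289 M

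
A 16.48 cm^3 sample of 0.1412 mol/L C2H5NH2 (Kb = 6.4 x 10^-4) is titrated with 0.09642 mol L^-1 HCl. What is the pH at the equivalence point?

n(C2H5NH2) = 0.1412 x 0.01648 = 0.002327 mol; V(HCl) at equivalence = 0.002327/0.09642 = 0.02413 L.
At equivalence the base is fully converted to C2H5NH3+; total volume = 0.04061 L, so [C2H5NH3+] = 0.002327/0.04061 = 0.05730 M.
Ka(C2H5NH3+) = Kw/Kb = 1.0e-14 / 6.4 x 10^-4 = 1.56e-11.
[H^+] = sqrt(Ka x [C2H5NH3+]) = sqrt(1.56e-11 x 0.05730) = 9.46e-7 M.
pH = -log(9.46e-7) = 6.02.

6.02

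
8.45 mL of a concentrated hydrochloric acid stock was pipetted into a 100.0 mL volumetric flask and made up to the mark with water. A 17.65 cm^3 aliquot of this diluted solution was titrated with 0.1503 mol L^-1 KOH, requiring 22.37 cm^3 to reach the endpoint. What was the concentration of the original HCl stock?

2.25 M

n(KOH) = 0.1503 x 0.02237 = 0.003362 mol.
n(HCl) in the aliquot = 0.003362 mol.
[diluted HCl] = 0.003362 / 0.01765 = 0.1905 M.
Dilution factor = 100.0/8.450 = 11.83, so [stock] = 0.1905 x 11.83 = 2.25 M.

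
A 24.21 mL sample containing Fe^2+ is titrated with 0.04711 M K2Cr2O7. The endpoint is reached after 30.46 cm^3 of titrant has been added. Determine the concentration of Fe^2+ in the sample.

n(K2Cr2O7) = 0.04711 x 0.03046 = 0.001435 mol.
From the balanced equation, 1 mol K2Cr2O7 reacts with 6 mol Fe^2+, so n(Fe^2+) = 0.001435 x 6/1 = 0.008610 mol.
[Fe^2+] = 0.008610 / 0.02421 L = 0.356 M.

0.356 M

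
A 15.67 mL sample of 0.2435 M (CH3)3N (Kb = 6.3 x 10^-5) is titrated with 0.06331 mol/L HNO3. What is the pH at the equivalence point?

5.55

n((CH3)3N) = 0.2435 x 0.01567 = 0.003816 mol; V(HNO3) at equivalence = 0.003816/0.06331 = 0.06027 L.
At equivalence the base is fully converted to (CH3)3NH+; total volume = 0.07594 L, so [(CH3)3NH+] = 0.003816/0.07594 = 0.05025 M.
Ka((CH3)3NH+) = Kw/Kb = 1.0e-14 / 6.3 x 10^-5 = 1.59e-10.
[H^+] = sqrt(Ka x [(CH3)3NH+]) = sqrt(1.59e-10 x 0.05025) = 2.82e-6 M.
pH = -log(2.82e-6) = 5.55.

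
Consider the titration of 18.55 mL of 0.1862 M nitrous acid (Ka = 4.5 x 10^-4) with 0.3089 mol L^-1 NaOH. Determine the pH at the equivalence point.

8.21

n(HNO2) = 0.1862 x 0.01855 = 0.003454 mol; V(NaOH) at equivalence = 0.003454/0.3089 = 0.01118 L.
At equivalence all the acid is converted to NO2-; total volume = 0.01855 + 0.01118 = 0.02973 L, so [NO2-] = 0.003454/0.02973 = 0.1162 M.
Kb = Kw/Ka = 1.0e-14 / 4.5 x 10^-4 = 2.22e-11.
[OH^-] = sqrt(Kb x [NO2-]) = sqrt(2.22e-11 x 0.1162) = 1.61e-6 M.
pOH = 5.79, so pH = 14.00 - 5.79 = 8.21.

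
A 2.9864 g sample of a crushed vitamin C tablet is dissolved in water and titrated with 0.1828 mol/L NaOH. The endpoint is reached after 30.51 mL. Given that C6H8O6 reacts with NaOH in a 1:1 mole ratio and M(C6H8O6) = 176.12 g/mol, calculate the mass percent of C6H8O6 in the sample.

32.9%

n(NaOH) = 0.1828 x 0.03051 = 0.005577 mol.
n(C6H8O6) = 0.005577 / 1 = 0.005577 mol.
mass of C6H8O6 = 0.005577 x 176.12 = 0.9823 g.
% purity = 0.9823 / 2.9864 x 100 = 32.9%.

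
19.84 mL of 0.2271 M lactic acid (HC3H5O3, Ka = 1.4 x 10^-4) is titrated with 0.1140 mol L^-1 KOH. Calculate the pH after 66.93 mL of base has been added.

12.56

n(acid) = 0.2271 x 0.01984 = 0.004506 mol; n(KOH) added = 0.1140 x 0.06693 = 0.007630 mol.
Base is in excess by 0.007630 - 0.004506 = 0.003124 mol in a total volume of 0.08677 L.
[OH^-] = 0.003124/0.08677 = 0.03601 M, so pOH = 1.44 and pH = 14.00 - 1.44 = 12.56.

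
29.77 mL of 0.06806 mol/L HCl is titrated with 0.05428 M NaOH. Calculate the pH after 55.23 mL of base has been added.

n(acid) = 0.06806 x 0.02977 = 0.002026 mol; n(NaOH) added = 0.05428 x 0.05523 = 0.002998 mol.
Base is in excess by 0.002998 - 0.002026 = 0.0009717 mol in a total volume of 0.08500 L.
[OH^-] = 0.0009717/0.08500 = 0.01143 M, so pOH = 1.94 and pH = 14.00 - 1.94 = 12.06.

12.06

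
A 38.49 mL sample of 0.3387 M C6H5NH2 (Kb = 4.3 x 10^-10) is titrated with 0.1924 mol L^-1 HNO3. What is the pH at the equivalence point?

2.77

n(C6H5NH2) = 0.3387 x 0.03849 = 0.01304 mol; V(HNO3) at equivalence = 0.01304/0.1924 = 0.06776 L.
At equivalence the base is fully converted to C6H5NH3+; total volume = 0.1062 L, so [C6H5NH3+] = 0.01304/0.1062 = 0.1227 M.
Ka(C6H5NH3+) = Kw/Kb = 1.0e-14 / 4.3 x 10^-10 = 2.33e-5.
[H^+] = sqrt(Ka x [C6H5NH3+]) = sqrt(2.33e-5 x 0.1227) = 0.00169 M.
pH = -log(0.00169) = 2.77.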